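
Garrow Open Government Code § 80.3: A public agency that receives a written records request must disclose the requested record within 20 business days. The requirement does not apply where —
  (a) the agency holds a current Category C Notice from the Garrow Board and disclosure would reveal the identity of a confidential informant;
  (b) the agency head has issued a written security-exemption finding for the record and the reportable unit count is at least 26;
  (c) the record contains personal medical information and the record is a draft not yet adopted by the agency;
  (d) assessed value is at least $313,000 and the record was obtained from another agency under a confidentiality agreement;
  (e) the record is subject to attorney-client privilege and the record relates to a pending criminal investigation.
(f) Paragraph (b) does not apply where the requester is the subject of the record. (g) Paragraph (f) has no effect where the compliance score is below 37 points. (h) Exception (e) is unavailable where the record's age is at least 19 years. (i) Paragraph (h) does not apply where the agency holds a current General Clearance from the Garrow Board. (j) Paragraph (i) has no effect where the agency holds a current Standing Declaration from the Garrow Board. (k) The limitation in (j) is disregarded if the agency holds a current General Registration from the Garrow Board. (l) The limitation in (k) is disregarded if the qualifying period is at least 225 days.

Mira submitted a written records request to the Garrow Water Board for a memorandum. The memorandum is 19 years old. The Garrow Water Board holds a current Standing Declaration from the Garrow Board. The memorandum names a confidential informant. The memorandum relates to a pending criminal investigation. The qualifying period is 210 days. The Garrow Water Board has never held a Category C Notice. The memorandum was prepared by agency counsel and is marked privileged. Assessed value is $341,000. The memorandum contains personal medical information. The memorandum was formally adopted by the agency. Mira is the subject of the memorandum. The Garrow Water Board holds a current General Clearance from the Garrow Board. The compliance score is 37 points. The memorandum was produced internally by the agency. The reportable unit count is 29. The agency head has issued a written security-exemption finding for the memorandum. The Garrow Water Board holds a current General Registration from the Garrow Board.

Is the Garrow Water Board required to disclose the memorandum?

Exception (a) does not apply: the Category C Notice is not current.
Exception (b) is satisfied on its face — a written security-exemption finding has been issued; the reportable unit count is 29, meeting the 26 threshold. But: (f) operates — Mira is the subject of the memorandum. (g), which would lift (f), is inapplicable — the compliance score is 37 points, not below 37 points. Exception (b) does not apply.
Exception (c) does not apply: the memorandum has been formally adopted.
Exception (d) fails — the memorandum was produced internally.
All of (e)'s requirements are met (the memorandum is privileged; the memorandum relates to a pending investigation). Applying paragraphs (h)–(l): (h) would limit (e) — the record's age is 19 years, meeting the 19 years threshold — but (i) sets (h) aside: (i) operates against (h): a current General Clearance is held. (j) operates (a current Standing Declaration is held), but yields to (k): (k) operates against (j): a current General Registration is held. (l) does not operate here (the qualifying period is 210 days, short of 225 days), so (k) stands. (e) remains available.

No — exception (e) applies; the Garrow Water Board is not required to disclose the memorandum.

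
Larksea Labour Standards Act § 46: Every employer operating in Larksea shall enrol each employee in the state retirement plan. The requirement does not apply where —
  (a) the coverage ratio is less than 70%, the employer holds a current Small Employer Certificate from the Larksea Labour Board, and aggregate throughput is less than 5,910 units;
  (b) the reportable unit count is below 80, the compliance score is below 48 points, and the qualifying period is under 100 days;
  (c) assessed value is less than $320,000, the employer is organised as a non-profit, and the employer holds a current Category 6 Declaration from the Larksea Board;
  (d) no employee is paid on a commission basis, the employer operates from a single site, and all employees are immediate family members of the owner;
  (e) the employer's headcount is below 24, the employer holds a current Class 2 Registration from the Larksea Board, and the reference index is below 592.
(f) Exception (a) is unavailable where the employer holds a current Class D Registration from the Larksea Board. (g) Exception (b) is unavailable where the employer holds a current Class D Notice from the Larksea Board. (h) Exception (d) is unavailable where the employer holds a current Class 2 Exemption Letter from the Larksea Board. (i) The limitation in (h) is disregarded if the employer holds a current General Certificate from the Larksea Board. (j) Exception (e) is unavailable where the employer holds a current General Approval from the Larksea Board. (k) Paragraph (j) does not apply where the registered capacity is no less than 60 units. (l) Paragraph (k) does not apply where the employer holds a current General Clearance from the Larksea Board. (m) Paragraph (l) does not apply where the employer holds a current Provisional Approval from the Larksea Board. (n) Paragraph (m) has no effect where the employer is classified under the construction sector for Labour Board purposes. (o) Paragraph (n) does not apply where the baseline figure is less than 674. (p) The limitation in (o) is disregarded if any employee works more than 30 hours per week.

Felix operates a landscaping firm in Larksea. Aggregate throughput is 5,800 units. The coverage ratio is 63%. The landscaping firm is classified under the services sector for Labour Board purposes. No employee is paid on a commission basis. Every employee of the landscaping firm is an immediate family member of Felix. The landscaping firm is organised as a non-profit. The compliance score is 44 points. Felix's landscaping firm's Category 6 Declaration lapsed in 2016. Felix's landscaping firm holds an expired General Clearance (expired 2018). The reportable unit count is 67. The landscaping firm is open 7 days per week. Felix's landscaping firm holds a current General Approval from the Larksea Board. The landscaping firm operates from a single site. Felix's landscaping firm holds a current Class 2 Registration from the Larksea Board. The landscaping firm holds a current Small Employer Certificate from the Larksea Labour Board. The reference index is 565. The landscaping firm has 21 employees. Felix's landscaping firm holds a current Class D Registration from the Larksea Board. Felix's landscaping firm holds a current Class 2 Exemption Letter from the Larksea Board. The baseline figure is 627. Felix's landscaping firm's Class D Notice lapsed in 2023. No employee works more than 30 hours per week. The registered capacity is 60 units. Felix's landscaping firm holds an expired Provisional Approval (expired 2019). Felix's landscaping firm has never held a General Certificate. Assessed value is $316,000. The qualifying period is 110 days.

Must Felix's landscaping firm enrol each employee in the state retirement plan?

Exception (a)'s conditions are all satisfied: the coverage ratio is 63%, less than the 70% limit; a current Small Employer Certificate is held; aggregate throughput is 5,800 units, less than the 5,910 units limit. But: (f) is triggered — a current Class D Registration is held. So (a) is unavailable.
Exception (b) requires that the qualifying period is under 100 days; but the qualifying period is 110 days, not under 100 days, so (b) is unavailable.
Exception (c) requires that the employer holds a current Category 6 Declaration from the Larksea Board; but the Category 6 Declaration is not current, so (c) is unavailable.
All of (d)'s requirements are met (no employee is paid on commission; the employer operates from a single site; every employee is an immediate family member). But: (h) applies — a current Class 2 Exemption Letter is held. (i), which would lift (h), is not engaged — there is no General Certificate in force. Exception (d) does not apply.
All of (e)'s requirements are met (the employer's headcount is 21, below the 24 limit; a current Class 2 Registration is held; the reference index is 565, below the 592 limit). Under paragraphs (j)–(p): (j) would limit (e) — a current General Approval is held — but (k) sets (j) aside: (k) operates against (j): the registered capacity is 60 units, meeting the 60 units threshold. (l), which would lift (k), is inapplicable — there is no General Clearance in force. Exception (e) stands.

No — exception (e) applies; Felix's landscaping firm is not required to enrol each employee in the state retirement plan.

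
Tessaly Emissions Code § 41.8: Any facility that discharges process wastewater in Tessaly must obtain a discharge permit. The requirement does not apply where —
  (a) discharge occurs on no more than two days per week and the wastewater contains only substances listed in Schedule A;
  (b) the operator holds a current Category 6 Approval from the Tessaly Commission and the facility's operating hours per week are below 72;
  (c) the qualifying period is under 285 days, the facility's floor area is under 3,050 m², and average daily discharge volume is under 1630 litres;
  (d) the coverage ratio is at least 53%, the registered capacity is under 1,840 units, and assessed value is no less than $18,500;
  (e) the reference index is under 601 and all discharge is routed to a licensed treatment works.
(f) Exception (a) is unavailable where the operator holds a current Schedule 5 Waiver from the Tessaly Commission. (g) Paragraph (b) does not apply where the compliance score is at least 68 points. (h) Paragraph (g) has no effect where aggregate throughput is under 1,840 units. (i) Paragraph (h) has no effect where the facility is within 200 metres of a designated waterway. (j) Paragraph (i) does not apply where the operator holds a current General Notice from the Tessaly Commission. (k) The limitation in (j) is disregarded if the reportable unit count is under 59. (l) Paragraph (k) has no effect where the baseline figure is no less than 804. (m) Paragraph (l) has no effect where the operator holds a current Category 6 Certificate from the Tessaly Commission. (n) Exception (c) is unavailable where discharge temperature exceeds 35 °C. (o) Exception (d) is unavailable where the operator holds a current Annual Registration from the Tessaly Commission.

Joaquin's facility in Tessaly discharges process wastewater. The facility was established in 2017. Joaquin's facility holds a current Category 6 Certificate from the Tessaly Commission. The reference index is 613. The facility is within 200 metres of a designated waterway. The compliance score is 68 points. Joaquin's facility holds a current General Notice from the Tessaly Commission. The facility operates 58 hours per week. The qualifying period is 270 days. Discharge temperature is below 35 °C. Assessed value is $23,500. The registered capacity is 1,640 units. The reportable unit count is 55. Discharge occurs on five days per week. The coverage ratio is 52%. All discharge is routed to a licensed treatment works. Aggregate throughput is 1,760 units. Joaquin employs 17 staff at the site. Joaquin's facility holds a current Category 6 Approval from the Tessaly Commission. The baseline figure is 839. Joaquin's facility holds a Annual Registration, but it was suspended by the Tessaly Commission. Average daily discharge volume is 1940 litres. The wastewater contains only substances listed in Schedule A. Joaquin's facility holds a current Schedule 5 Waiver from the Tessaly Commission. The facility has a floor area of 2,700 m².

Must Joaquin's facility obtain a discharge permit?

Exception (a) fails — discharge occurs on five days per week.
Exception (b): a current Category 6 Approval is held; the facility's operating hours per week are 58, below the 72 limit — every condition holds. Turning to paragraphs (g)–(m): (g) operates against (b): the compliance score is 68 points, meeting the 68 points threshold. (h) applies (aggregate throughput is 1,760 units, under the 1,840 units limit), but is set aside by (i): (i) operates against (h): the facility is within 200 m of a designated waterway. (j) applies (a current General Notice is held), but yields to (k): (k) operates — the reportable unit count is 55, under the 59 limit. (l) would limit (k) — the baseline figure is 839, meeting the 804 threshold — but (m) sets (l) aside: (m) operates against (l): a current Category 6 Certificate is held. (b) is therefore removed.
Exception (c) requires that average daily discharge volume is under 1630 litres; but average daily discharge volume is 1940 litres, not under 1630 litres, so (c) is unavailable.
Exception (d) requires that the coverage ratio is at least 53%; but the coverage ratio is 52%, short of 53%, so (d) is unavailable.
Exception (e) does not apply: the reference index is 613, not under 601.
None of the exceptions is available; § 41.8 applies in full.

Yes — Joaquin's facility must obtain a discharge permit.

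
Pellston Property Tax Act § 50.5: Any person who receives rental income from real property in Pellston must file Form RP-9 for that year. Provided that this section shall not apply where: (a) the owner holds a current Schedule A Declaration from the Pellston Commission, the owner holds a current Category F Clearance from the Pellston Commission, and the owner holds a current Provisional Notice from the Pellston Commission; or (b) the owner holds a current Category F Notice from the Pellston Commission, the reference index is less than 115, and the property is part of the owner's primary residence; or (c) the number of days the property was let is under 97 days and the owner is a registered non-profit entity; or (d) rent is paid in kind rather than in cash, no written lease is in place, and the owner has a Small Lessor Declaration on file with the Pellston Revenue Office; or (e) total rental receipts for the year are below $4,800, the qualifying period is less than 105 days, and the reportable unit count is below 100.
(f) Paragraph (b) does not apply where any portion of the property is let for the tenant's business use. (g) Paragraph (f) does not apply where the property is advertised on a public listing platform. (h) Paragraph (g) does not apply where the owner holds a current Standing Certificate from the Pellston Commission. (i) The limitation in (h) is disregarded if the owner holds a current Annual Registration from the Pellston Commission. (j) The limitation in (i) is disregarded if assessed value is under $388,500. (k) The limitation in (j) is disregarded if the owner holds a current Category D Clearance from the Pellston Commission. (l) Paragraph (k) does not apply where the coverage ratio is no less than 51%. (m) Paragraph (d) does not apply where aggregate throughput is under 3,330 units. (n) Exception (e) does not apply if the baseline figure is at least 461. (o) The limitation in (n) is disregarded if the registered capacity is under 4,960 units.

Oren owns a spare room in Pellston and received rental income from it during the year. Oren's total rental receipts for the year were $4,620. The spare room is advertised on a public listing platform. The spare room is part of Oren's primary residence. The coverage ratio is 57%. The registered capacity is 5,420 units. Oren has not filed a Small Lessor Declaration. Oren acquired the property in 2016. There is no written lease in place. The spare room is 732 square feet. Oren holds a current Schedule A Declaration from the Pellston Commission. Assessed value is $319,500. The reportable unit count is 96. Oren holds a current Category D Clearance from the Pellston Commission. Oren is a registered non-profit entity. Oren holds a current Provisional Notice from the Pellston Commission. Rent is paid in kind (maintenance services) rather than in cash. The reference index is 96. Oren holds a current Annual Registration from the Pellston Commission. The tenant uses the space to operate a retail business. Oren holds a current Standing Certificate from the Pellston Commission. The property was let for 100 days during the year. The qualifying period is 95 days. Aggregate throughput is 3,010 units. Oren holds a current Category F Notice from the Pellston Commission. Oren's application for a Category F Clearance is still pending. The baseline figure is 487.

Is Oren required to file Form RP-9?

Exception (a) does not apply: there is no Category F Clearance in force.
All of (b)'s requirements are met (a current Category F Notice is held; the reference index is 96, less than the 115 limit; the spare room is part of the primary residence). Turning to paragraphs (f)–(l): (f) operates against (b): the space is let for business use. (g) operates (the property is publicly advertised), but is displaced by (h): (h) is engaged — a current Standing Certificate is held. (i) would limit (h) — a current Annual Registration is held — but (j) sets (i) aside: (j) applies — assessed value is $319,500, under the $388,500 limit. (k) operates (a current Category D Clearance is held), but is displaced by (l): (l) operates against (k): the coverage ratio is 57%, meeting the 51% threshold. So (b) is unavailable.
Exception (c) requires that the number of days the property was let is under 97 days; but the number of days the property was let is 100 days, not under 97 days, so (c) is unavailable.
Exception (d) fails — no Small Lessor Declaration is on file.
Exception (e)'s conditions are all satisfied: total rental receipts for the year are $4,620, below the $4,800 limit; the qualifying period is 95 days, less than the 105 days limit; the reportable unit count is 96, below the 100 limit. However, paragraphs (n)–(o) must be considered: (n) applies — the baseline figure is 487, meeting the 461 threshold. (o), which would lift (n), does not operate here — the registered capacity is 5,420 units, not under 4,960 units. Exception (e) does not apply.
No exception displaces § 50.5.

Yes — Oren must file Form RP-9.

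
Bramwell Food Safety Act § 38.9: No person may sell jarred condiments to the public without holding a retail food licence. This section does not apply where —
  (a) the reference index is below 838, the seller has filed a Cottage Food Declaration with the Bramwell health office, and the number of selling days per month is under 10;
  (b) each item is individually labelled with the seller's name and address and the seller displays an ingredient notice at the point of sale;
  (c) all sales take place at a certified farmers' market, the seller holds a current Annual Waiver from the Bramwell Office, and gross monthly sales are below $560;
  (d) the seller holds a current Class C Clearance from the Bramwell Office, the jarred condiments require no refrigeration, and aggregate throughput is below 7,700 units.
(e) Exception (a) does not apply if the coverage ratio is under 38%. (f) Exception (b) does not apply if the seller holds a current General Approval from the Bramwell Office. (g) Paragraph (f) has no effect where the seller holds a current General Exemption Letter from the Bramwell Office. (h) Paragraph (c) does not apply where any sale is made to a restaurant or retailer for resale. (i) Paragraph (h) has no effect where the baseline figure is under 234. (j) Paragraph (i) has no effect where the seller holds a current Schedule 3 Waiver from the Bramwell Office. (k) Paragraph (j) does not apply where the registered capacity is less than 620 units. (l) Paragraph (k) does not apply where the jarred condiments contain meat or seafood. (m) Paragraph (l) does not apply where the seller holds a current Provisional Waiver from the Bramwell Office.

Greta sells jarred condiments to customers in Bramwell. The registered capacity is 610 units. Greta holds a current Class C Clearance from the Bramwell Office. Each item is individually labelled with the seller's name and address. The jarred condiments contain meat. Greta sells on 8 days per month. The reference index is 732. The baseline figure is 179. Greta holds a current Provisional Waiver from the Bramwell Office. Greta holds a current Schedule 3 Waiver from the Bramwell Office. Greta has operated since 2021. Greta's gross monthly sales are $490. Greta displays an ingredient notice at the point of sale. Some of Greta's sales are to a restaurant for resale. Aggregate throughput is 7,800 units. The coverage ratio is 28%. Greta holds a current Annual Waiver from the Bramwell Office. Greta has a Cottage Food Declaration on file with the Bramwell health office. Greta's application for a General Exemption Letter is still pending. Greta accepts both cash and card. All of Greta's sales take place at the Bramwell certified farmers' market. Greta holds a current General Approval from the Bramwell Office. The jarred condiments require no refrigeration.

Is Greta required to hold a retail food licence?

All of (a)'s requirements are met (the reference index is 732, below the 838 limit; a Cottage Food Declaration is on file; the number of selling days per month is 8, under the 10 limit). But applying paragraph (e): (e) operates against (a): the coverage ratio is 28%, under the 38% limit. (a) is therefore removed.
Exception (b): items are individually labelled; an ingredient notice is displayed — every condition holds. But: (f) operates against (b): a current General Approval is held. (g), which would lift (f), is inapplicable — there is no General Exemption Letter in force. So (b) is unavailable.
Exception (c) is satisfied on its face — all sales are at a certified farmers' market; a current Annual Waiver is held; gross monthly sales are $490, below the $560 limit. Under paragraphs (h)–(m): (h) would limit (c) — some sales are to a restaurant for resale — but (i) sets (h) aside: (i) operates — the baseline figure is 179, under the 234 limit. (j) would limit (i) — a current Schedule 3 Waiver is held — but (k) sets (j) aside: (k) operates — the registered capacity is 610 units, less than the 620 units limit. (l) is engaged (the jarred condiments contain meat), but is set aside by (m): (m) operates — a current Provisional Waiver is held. Exception (c) stands.
Exception (d) requires that aggregate throughput is below 7,700 units; but aggregate throughput is 7,800 units, not below 7,700 units, so (d) is unavailable.

No — exception (c) applies; Greta is not required to hold a retail food licence.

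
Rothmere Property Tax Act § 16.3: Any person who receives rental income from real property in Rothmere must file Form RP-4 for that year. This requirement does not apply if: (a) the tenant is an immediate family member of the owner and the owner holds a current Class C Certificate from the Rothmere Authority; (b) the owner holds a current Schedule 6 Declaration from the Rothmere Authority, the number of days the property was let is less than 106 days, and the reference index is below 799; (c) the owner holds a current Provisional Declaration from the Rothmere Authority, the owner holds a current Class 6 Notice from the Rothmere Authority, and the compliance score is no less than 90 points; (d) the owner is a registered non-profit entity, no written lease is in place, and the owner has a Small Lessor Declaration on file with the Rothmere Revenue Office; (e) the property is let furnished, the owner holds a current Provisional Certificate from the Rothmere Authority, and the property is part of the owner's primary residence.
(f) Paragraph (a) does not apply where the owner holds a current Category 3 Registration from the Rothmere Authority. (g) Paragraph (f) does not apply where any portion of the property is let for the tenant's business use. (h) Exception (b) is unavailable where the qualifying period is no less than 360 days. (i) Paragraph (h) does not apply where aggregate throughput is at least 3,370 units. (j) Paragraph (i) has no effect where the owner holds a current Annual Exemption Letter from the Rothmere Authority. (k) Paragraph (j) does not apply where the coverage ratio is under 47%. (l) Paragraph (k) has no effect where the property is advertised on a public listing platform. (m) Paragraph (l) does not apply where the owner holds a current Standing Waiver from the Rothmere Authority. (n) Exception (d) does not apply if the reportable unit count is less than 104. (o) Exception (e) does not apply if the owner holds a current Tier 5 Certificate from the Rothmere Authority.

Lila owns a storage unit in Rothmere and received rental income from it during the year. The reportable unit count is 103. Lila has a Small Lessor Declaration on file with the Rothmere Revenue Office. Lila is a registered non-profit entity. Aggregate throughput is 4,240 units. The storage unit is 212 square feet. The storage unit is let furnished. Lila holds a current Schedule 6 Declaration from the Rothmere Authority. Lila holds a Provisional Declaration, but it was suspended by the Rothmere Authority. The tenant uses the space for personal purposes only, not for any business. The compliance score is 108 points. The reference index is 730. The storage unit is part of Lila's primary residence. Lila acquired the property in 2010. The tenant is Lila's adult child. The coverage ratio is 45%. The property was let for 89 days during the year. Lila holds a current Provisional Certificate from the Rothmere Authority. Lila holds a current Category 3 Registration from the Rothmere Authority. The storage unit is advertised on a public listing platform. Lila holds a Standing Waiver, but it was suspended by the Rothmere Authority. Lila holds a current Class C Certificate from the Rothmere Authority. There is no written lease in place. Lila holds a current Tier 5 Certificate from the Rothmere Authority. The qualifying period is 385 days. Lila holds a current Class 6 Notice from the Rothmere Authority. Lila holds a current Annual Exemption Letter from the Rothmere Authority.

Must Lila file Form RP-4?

All of (a)'s requirements are met (the tenant is an immediate family member; a current Class C Certificate is held). But: (f) operates against (a): a current Category 3 Registration is held. (g), which would lift (f), is not engaged — the space is used for personal purposes only. (a) is therefore removed.
Exception (b): a current Schedule 6 Declaration is held; the number of days the property was let is 89 days, less than the 106 days limit; the reference index is 730, below the 799 limit — every condition holds. But: (h) is engaged — the qualifying period is 385 days, meeting the 360 days threshold. (i) would limit (h) — aggregate throughput is 4,240 units, meeting the 3,370 units threshold — but (j) sets (i) aside: (j) operates against (i): a current Annual Exemption Letter is held. (k) would limit (j) — the coverage ratio is 45%, under the 47% limit — but (l) sets (k) aside: (l) applies — the property is publicly advertised. (m) is not engaged (no current Standing Waiver is held), so (l) stands. Exception (b) does not apply.
Exception (c) fails — no current Provisional Declaration is held.
Exception (d) is satisfied on its face — Lila is a registered non-profit; there is no written lease; a Small Lessor Declaration is on file. Turning to paragraph (n): (n) operates against (d): the reportable unit count is 103, less than the 104 limit. (d) is therefore removed.
All of (e)'s requirements are met (the property is let furnished; a current Provisional Certificate is held; the storage unit is part of the primary residence). Turning to paragraph (o): (o) operates against (e): a current Tier 5 Certificate is held. So (e) is unavailable.
No exception displaces § 16.3.

Yes — Lila must file Form RP-4.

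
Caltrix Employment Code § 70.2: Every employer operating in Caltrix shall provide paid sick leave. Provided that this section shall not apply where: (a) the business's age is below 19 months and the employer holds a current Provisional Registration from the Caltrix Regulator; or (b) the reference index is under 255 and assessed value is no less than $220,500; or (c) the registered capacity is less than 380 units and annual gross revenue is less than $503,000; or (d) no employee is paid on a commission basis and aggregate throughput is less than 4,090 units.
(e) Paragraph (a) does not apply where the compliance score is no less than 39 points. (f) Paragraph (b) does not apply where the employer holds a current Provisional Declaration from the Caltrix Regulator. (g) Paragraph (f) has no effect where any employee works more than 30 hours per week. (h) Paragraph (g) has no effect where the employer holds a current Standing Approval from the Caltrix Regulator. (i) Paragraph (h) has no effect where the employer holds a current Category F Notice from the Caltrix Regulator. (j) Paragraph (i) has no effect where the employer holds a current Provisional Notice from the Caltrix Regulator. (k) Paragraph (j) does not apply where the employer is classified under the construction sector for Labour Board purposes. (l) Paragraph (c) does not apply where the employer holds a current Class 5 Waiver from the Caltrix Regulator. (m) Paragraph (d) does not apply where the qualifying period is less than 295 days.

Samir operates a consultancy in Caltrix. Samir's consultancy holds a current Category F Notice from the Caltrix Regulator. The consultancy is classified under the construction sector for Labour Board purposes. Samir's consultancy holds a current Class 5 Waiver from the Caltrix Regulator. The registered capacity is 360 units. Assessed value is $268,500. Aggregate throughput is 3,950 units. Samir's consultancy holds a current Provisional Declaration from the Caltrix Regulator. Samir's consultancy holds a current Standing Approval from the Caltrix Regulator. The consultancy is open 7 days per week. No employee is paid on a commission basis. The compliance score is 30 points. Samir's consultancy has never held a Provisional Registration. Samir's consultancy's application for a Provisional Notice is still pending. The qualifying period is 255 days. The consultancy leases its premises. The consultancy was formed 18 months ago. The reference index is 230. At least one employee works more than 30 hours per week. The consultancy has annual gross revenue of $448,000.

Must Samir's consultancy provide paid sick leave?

No — exception (b) applies; Samir's consultancy is not required to provide paid sick leave.

Exception (a) requires that the employer holds a current Provisional Registration from the Caltrix Regulator; but the Provisional Registration is not current, so (a) is unavailable.
All of (b)'s requirements are met (the reference index is 230, under the 255 limit; assessed value is $268,500, meeting the $220,500 threshold). Applying paragraphs (f)–(k): (f) would limit (b) — a current Provisional Declaration is held — but (g) sets (f) aside: (g) operates against (f): at least one employee exceeds 30 hours/week. (h) operates (a current Standing Approval is held), but is overridden by (i): (i) applies — a current Category F Notice is held. (j) is not triggered (no current Provisional Notice is held), so (i) stands. So (b) applies.
Exception (c): the registered capacity is 360 units, less than the 380 units limit; annual gross revenue is $448,000, less than the $503,000 limit — every condition holds. But applying paragraph (l): (l) is engaged — a current Class 5 Waiver is held. (c) is therefore removed.
All of (d)'s requirements are met (no employee is paid on commission; aggregate throughput is 3,950 units, less than the 4,090 units limit). But applying paragraph (m): (m) applies — the qualifying period is 255 days, less than the 295 days limit. (d) is therefore removed.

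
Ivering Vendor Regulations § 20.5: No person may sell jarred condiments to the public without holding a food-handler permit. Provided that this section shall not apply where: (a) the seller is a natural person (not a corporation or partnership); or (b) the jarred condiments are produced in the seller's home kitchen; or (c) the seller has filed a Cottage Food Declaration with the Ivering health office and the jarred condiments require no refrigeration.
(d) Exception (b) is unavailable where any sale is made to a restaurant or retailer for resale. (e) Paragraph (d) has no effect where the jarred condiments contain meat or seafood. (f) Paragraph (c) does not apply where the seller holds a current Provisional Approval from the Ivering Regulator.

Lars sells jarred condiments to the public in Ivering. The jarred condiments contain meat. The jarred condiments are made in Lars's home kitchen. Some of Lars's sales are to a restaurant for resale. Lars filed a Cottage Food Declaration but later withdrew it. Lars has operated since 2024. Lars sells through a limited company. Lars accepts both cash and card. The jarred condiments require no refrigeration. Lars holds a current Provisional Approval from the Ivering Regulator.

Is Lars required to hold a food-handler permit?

No — exception (b) applies; Lars is not required to hold a food-handler permit.

Exception (a) requires that the seller is a natural person (not a corporation or partnership); but the seller operates through a limited company, so (a) is unavailable.
Exception (b) is satisfied on its face — the jarred condiments are home-kitchen produced. Considering the limiting provisions: (d) operates (some sales are to a restaurant for resale), but yields to (e): (e) is engaged — the jarred condiments contain meat. So (b) applies.
Exception (c) fails — the Cottage Food Declaration was withdrawn.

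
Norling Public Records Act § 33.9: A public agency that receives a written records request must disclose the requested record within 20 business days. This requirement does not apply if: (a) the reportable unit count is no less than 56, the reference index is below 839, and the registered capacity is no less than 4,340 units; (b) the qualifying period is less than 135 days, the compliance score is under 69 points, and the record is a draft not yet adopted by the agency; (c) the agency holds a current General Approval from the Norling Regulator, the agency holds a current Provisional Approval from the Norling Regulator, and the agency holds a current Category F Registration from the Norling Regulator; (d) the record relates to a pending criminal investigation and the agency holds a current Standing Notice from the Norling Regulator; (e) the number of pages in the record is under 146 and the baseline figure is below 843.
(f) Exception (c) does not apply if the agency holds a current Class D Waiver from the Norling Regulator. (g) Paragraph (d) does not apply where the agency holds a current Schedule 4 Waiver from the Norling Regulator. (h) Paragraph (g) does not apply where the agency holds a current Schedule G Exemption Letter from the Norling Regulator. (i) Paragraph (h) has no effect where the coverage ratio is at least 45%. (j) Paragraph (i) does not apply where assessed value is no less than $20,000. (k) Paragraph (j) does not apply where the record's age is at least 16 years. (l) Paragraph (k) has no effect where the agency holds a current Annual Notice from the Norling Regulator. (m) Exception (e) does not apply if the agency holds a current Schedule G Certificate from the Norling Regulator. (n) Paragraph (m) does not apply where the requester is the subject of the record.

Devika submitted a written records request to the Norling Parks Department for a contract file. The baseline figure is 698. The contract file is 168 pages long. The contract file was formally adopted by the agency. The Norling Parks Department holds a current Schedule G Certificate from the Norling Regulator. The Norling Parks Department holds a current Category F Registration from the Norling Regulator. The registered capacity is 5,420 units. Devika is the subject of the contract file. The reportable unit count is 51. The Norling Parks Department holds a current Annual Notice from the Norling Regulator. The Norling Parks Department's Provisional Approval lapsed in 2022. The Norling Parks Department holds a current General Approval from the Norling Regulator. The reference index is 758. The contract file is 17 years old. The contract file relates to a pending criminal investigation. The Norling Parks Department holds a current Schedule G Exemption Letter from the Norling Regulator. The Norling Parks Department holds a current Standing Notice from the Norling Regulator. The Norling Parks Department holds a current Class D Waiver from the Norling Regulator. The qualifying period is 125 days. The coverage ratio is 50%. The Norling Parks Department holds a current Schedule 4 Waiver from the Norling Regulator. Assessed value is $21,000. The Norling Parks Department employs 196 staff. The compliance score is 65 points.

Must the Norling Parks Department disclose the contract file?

No — exception (d) applies; the Norling Parks Department is not required to disclose the contract file.

Exception (a) requires that the reportable unit count is no less than 56; but the reportable unit count is 51, short of 56, so (a) is unavailable.
Exception (b) fails — the contract file has been formally adopted.
Exception (c) does not apply: the Provisional Approval is not current.
Exception (d): the contract file relates to a pending investigation; a current Standing Notice is held — every condition holds. Under paragraphs (g)–(l): (g) would limit (d) — a current Schedule 4 Waiver is held — but (h) sets (g) aside: (h) applies — a current Schedule G Exemption Letter is held. (i) is engaged (the coverage ratio is 50%, meeting the 45% threshold), but yields to (j): (j) operates against (i): assessed value is $21,000, meeting the $20,000 threshold. (k) applies (the record's age is 17 years, meeting the 16 years threshold), but yields to (l): (l) operates against (k): a current Annual Notice is held. So (d) applies.
Exception (e) fails — the number of pages in the record is 168, not under 146.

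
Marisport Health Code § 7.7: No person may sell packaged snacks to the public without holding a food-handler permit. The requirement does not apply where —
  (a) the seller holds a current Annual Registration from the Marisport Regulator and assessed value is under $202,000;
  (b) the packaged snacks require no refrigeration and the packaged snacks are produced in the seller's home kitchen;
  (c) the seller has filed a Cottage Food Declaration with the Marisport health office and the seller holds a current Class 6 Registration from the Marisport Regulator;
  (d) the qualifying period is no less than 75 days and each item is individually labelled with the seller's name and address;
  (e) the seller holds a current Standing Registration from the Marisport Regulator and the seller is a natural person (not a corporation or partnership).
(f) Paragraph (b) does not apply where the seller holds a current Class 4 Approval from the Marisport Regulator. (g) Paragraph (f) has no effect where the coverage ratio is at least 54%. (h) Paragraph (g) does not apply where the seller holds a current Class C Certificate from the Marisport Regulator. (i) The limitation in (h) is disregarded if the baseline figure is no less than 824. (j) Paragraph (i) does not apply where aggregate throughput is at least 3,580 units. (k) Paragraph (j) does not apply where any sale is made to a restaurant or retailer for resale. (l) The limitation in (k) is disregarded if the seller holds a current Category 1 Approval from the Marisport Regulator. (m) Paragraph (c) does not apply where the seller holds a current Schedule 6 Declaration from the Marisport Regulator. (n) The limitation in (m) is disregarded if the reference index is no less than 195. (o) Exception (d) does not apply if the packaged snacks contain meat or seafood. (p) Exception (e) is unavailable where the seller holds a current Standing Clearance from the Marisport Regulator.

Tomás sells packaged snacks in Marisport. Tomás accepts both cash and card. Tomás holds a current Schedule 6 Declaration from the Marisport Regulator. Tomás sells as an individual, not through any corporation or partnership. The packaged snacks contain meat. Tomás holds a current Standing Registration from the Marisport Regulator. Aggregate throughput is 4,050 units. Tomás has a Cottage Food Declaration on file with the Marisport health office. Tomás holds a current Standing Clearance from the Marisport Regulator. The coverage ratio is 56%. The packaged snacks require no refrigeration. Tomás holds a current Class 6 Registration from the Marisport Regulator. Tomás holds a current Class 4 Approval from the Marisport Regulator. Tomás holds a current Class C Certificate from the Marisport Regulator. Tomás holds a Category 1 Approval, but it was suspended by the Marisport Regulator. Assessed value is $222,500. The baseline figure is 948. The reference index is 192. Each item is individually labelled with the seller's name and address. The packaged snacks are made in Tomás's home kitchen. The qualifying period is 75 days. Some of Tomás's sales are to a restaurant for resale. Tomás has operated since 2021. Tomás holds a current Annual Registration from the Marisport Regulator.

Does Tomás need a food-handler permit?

No — exception (b) applies; Tomás is not required to hold a food-handler permit.

Exception (a) requires that assessed value is under $202,000; but assessed value is $222,500, not under $202,000, so (a) is unavailable.
Exception (b)'s conditions are all satisfied: the packaged snacks are shelf-stable; the packaged snacks are home-kitchen produced. As to paragraphs (f)–(l): (f) is triggered (a current Class 4 Approval is held), but yields to (g): (g) is engaged — the coverage ratio is 56%, meeting the 54% threshold. (h) would limit (g) — a current Class C Certificate is held — but (i) sets (h) aside: (i) applies — the baseline figure is 948, meeting the 824 threshold. (j) is triggered (aggregate throughput is 4,050 units, meeting the 3,580 units threshold), but is displaced by (k): (k) is triggered — some sales are to a restaurant for resale. (l) is not triggered (no current Category 1 Approval is held), so (k) stands. (b) remains available.
Exception (c) is satisfied on its face — a Cottage Food Declaration is on file; a current Class 6 Registration is held. Turning to paragraphs (m)–(n): (m) operates against (c): a current Schedule 6 Declaration is held. (n) does not operate here (the reference index is 192, short of 195), so (m) stands. (c) is therefore removed.
Exception (d)'s conditions are all satisfied: the qualifying period is 75 days, meeting the 75 days threshold; items are individually labelled. But applying paragraph (o): (o) operates — the packaged snacks contain meat. Exception (d) does not apply.
All of (e)'s requirements are met (a current Standing Registration is held; the seller is a natural person). But: (p) applies — a current Standing Clearance is held. (e) is therefore removed.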